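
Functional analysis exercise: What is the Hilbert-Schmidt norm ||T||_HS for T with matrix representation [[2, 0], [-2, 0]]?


The Hilbert-Schmidt norm is sqrt(sum of squares of all entries).
Sum of squares = 2^2 + 0^2 + (-2)^2 + 0^2
= 4 + 0 + 4 + 0 = 8
||T||_HS = sqrt(8) = 2.8284

2.8284


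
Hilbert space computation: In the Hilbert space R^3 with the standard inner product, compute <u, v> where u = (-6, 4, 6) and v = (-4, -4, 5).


Computing the standard inner product <u, v> = sum u_i * v_i
= -6*-4 + 4*-4 + 6*5
= 24 + -16 + 30
= 38

38


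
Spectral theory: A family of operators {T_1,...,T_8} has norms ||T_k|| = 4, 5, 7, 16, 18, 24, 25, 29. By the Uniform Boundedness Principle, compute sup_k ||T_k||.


By the Uniform Boundedness Principle, the supremum of norms is finite.
sup_k ||T_k|| = max(4, 5, 7, 16, 18, 24, 25, 29) = 29

29


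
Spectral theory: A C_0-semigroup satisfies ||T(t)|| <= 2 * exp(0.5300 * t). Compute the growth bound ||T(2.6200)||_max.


||T(2.6200)|| <= 2 * exp(0.5300 * 2.6200)
= 2 * exp(1.3886)
= 2 * 4.0092
= 8.0185

8.0185


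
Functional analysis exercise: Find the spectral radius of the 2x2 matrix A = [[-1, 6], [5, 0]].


For a 2x2 matrix, eigenvalues satisfy lambda^2 - (trace)*lambda + det = 0
trace = -1 + 0 = -1
det = -1*0 - 6*5 = -30
discriminant = (-1)^2 - 4*(-30) = 121
spectral radius = max |eigenvalue| = 6.0000

6.0000


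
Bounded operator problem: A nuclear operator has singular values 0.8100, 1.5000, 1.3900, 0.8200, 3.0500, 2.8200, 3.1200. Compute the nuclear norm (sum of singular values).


The nuclear norm is the sum of all singular values.
||T||_1 = 0.8100 + 1.5000 + 1.3900 + 0.8200 + 3.0500 + 2.8200 + 3.1200
= 13.5100

13.5100


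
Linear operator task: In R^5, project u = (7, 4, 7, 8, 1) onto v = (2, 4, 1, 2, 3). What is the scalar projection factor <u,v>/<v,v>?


Computing <u,v> = 7*2 + 4*4 + 7*1 + 8*2 + 1*3 = 56
Computing <v,v> = 2^2 + 4^2 + 1^2 + 2^2 + 3^2 = 34
Projection coefficient = 56/34 = 1.6471

1.6471


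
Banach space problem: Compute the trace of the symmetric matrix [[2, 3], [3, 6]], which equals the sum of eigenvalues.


For a self-adjoint (symmetric) matrix, the eigenvalues are real.
The sum of eigenvalues equals the trace of the matrix.
trace = 2 + 6 = 8

8


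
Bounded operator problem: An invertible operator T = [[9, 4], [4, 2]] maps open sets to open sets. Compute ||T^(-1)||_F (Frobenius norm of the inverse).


det(T) = 9*2 - 4*4 = 2
T^(-1) = (1/2) * [[2, -4], [-4, 9]] = [[1.0000, -2.0000], [-2.0000, 4.5000]]
||T^(-1)||_F^2 = 1.0000^2 + (-2.0000)^2 + (-2.0000)^2 + 4.5000^2 = 29.2500
||T^(-1)||_F = sqrt(29.2500) = 5.4083

5.4083


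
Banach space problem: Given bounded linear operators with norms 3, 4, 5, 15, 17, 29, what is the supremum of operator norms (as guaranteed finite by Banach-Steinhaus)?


By the Uniform Boundedness Principle, the supremum of norms is finite.
sup_k ||T_k|| = max(3, 4, 5, 15, 17, 29) = 29

29


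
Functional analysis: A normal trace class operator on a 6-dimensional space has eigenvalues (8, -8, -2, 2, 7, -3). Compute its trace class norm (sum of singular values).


For a normal operator, singular values equal |eigenvalues|.
Trace norm = sum |lambda_i| = 8 + 8 + 2 + 2 + 7 + 3
= 30

30


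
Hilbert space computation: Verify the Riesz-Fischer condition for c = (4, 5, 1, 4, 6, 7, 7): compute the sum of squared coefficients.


sum |c_n|^2 = 4^2 + 5^2 + 1^2 + 4^2 + 6^2 + 7^2 + 7^2
= 16 + 25 + 1 + 16 + 36 + 49 + 49
= 192

192


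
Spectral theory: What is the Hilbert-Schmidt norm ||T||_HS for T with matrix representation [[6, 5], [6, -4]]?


The Hilbert-Schmidt norm is sqrt(sum of squares of all entries).
Sum of squares = 6^2 + 5^2 + 6^2 + (-4)^2
= 36 + 25 + 36 + 16 = 113
||T||_HS = sqrt(113) = 10.6301

10.6301


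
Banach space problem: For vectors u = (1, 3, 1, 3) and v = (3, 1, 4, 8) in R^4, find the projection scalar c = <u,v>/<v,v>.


Computing <u,v> = 1*3 + 3*1 + 1*4 + 3*8 = 34
Computing <v,v> = 3^2 + 1^2 + 4^2 + 8^2 = 90
Projection coefficient = 34/90 = 0.3778

0.3778


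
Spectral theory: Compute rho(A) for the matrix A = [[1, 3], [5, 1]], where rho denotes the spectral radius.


For a 2x2 matrix, eigenvalues satisfy lambda^2 - (trace)*lambda + det = 0
trace = 1 + 1 = 2
det = 1*1 - 3*5 = -14
discriminant = 2^2 - 4*(-14) = 60
spectral radius = max |eigenvalue| = 4.8730

4.8730


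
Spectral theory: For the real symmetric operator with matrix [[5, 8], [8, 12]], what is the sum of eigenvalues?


For a self-adjoint (symmetric) matrix, the eigenvalues are real.
The sum of eigenvalues equals the trace of the matrix.
trace = 5 + 12 = 17

17


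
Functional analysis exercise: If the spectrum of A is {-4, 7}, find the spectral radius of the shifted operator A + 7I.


Spectrum of A + 7I = {3, 14}
Spectral radius = max |lambda| over the shifted spectrum
= max(3, 14) = 14

14


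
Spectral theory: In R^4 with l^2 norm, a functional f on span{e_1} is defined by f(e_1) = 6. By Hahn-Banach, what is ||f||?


The norm of f is given by ||f|| = sup_{||x||=1} |f(x)|.
On span{e_1}, ||e_1|| = 1, so ||f|| = |f(e_1)| / ||e_1||
= |6| / 1 = 6.0000

6.0000


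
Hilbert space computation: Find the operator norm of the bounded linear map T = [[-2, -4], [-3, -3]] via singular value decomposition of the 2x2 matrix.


A^T A = [[13, 17], [17, 25]]
trace(A^T A) = 38, det(A^T A) = 36
discriminant = 38^2 - 4*36 = 1300
Largest eigenvalue of A^T A = (trace + sqrt(disc))/2 = 37.0278
||T|| = sqrt(37.0278) = 6.0850

6.0850


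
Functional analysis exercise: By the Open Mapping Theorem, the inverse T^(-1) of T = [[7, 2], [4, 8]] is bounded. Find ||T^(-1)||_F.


det(T) = 7*8 - 2*4 = 48
T^(-1) = (1/48) * [[8, -2], [-4, 7]] = [[0.1667, -0.0417], [-0.0833, 0.1458]]
||T^(-1)||_F^2 = 0.1667^2 + (-0.0417)^2 + (-0.0833)^2 + 0.1458^2 = 0.0577
||T^(-1)||_F = sqrt(0.0577) = 0.2403

0.2403


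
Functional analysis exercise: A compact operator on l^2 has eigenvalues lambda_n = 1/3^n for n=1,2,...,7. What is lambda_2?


The eigenvalue formula gives lambda_2 = 1/3^2
= 1/9
= 0.1111

0.1111


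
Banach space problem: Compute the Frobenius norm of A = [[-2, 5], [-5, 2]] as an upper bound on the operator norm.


||A||_F^2 = sum a_ij^2
= (-2)^2 + 5^2 + (-5)^2 + 2^2
= 4 + 25 + 25 + 4 = 58
||A||_F = sqrt(58) = 7.6158

7.6158


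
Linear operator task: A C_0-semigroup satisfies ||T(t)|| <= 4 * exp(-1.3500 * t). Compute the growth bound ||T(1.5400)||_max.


||T(1.5400)|| <= 4 * exp(-1.3500 * 1.5400)
= 4 * exp(-2.0790)
= 4 * 0.1251
= 0.5002

0.5002


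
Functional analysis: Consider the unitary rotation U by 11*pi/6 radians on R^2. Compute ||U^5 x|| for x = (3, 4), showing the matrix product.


U is a rotation by theta = 11*pi/6
U^5 = rotation by 5*theta = 55*pi/6 = 7*pi/6 (mod 2*pi)
cos(7*pi/6) = -0.8660, sin(7*pi/6) = -0.5000
U^5 x = (-0.8660 * 3 - -0.5000 * 4, -0.5000 * 3 + -0.8660 * 4)
= (-0.5981, -4.9641)
||U^5 x|| = sqrt((-0.5981)^2 + (-4.9641)^2) = sqrt(25.0000) = 5.0000

5.0000


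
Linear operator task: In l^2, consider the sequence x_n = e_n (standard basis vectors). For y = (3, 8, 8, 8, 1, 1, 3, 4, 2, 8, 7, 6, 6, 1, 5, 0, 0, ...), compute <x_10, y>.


x_10 = e_10 is the standard basis vector with 1 in position 10.
<x_10, y> = y_10 = 8
As n -> infinity, <x_n, y> -> 0, confirming weak convergence of (x_n) to 0.

8


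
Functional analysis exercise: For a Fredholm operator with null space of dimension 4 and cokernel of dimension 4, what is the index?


The Fredholm index is defined as ind(T) = dim(ker T) - dim(coker T)
= 4 - 4
= 0

0


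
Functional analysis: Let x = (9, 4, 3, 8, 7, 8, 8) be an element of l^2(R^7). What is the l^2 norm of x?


The l^2 norm = (sum |x_i|^2)^(1/2)
Sum of 2th powers = 81 + 16 + 9 + 64 + 49 + 64 + 64 = 347
||x||_2 = (347)^(1/2) = 18.6279

18.6279


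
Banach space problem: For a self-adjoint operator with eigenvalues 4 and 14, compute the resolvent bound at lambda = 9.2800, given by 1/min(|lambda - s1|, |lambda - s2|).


dist(9.2800, {4, 14}) = min(|9.2800 - 4|, |9.2800 - 14|)
= min(5.2800, 4.7200) = 4.7200
Resolvent bound = 1/4.7200 = 0.2119

0.2119


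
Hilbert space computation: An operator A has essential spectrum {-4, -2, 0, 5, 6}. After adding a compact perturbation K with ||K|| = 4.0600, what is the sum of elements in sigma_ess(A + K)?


By Weyl's theorem, the essential spectrum is invariant under compact perturbations.
sigma_ess(A + K) = sigma_ess(A) = {-4, -2, 0, 5, 6}
Sum = -4 + -2 + 0 + 5 + 6 = 5

5


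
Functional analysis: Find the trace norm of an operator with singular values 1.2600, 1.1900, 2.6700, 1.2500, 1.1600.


The nuclear norm is the sum of all singular values.
||T||_1 = 1.2600 + 1.1900 + 2.6700 + 1.2500 + 1.1600
= 7.5300

7.5300


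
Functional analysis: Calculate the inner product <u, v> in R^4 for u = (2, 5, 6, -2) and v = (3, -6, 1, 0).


Computing the standard inner product <u, v> = sum u_i * v_i
= 2*3 + 5*-6 + 6*1 + -2*0
= 6 + -30 + 6 + 0
= -18

-18


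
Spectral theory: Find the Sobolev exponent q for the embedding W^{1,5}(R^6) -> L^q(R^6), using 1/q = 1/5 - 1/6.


Using the Sobolev embedding formula: 1/q = 1/p - k/n
1/q = 1/5 - 1/6 = 1/30
q = 1/(1/30) = 30

30.0000


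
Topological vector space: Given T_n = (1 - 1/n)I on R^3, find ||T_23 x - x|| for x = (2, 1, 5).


T_23 x - x = (1 - 1/23)x - x = -x/23
||x|| = sqrt(30) = 5.4772
||T_23 x - x|| = ||x||/23 = 5.4772/23 = 0.2381

0.2381


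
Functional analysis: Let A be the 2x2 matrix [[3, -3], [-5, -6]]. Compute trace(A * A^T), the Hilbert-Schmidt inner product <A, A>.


trace(A * A^T) = sum of squares of all entries
= 3^2 + (-3)^2 + (-5)^2 + (-6)^2
= 9 + 9 + 25 + 36
= 79

79


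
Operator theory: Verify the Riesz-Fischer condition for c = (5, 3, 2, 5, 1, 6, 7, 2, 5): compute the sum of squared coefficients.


sum |c_n|^2 = 5^2 + 3^2 + 2^2 + 5^2 + 1^2 + 6^2 + 7^2 + 2^2 + 5^2
= 25 + 9 + 4 + 25 + 1 + 36 + 49 + 4 + 25
= 178

178


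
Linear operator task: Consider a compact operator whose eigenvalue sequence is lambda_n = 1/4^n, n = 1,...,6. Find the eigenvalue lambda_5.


The eigenvalue formula gives lambda_5 = 1/4^5
= 1/1024
= 9.7656e-04

9.7656e-04


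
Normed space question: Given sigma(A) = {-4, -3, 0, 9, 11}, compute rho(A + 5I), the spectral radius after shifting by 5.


Spectrum of A + 5I = {1, 2, 5, 14, 16}
Spectral radius = max |lambda| over the shifted spectrum
= max(1, 2, 5, 14, 16) = 16

16


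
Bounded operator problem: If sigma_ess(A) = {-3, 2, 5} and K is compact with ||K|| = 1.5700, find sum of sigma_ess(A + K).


By Weyl's theorem, the essential spectrum is invariant under compact perturbations.
sigma_ess(A + K) = sigma_ess(A) = {-3, 2, 5}
Sum = -3 + 2 + 5 = 4

4


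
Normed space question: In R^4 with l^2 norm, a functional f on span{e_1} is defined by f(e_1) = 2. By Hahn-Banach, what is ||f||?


The norm of f is given by ||f|| = sup_{||x||=1} |f(x)|.
On span{e_1}, ||e_1|| = 1, so ||f|| = |f(e_1)| / ||e_1||
= |2| / 1 = 2.0000

2.0000


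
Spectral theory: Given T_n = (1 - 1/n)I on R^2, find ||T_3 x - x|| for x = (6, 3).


T_3 x - x = (1 - 1/3)x - x = -x/3
||x|| = sqrt(45) = 6.7082
||T_3 x - x|| = ||x||/3 = 6.7082/3 = 2.2361

2.2361


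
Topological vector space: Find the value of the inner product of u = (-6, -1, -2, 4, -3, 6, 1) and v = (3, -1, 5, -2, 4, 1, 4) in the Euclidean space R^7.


Computing the standard inner product <u, v> = sum u_i * v_i
= -6*3 + -1*-1 + -2*5 + 4*-2 + -3*4 + 6*1 + 1*4
= -18 + 1 + -10 + -8 + -12 + 6 + 4
= -37

-37


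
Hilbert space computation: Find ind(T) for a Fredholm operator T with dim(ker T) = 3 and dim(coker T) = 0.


The Fredholm index is defined as ind(T) = dim(ker T) - dim(coker T)
= 3 - 0
= 3

3


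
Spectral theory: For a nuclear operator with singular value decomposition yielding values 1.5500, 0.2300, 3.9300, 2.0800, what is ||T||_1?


The nuclear norm is the sum of all singular values.
||T||_1 = 1.5500 + 0.2300 + 3.9300 + 2.0800
= 7.7900

7.7900


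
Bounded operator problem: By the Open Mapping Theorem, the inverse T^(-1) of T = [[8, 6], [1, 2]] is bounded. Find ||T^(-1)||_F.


det(T) = 8*2 - 6*1 = 10
T^(-1) = (1/10) * [[2, -6], [-1, 8]] = [[0.2000, -0.6000], [-0.1000, 0.8000]]
||T^(-1)||_F^2 = 0.2000^2 + (-0.6000)^2 + (-0.1000)^2 + 0.8000^2 = 1.0500
||T^(-1)||_F = sqrt(1.0500) = 1.0247

1.0247


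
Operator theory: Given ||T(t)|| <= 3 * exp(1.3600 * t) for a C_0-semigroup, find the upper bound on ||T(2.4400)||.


||T(2.4400)|| <= 3 * exp(1.3600 * 2.4400)
= 3 * exp(3.3184)
= 3 * 27.6161
= 82.8484

82.8484


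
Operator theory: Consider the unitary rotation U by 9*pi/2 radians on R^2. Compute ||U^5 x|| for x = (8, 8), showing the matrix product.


U is a rotation by theta = 9*pi/2
U^5 = rotation by 5*theta = 45*pi/2 = 1*pi/2 (mod 2*pi)
cos(1*pi/2) = 0.0000, sin(1*pi/2) = 1.0000
U^5 x = (0.0000 * 8 - 1.0000 * 8, 1.0000 * 8 + 0.0000 * 8)
= (-8.0000, 8.0000)
||U^5 x|| = sqrt((-8.0000)^2 + 8.0000^2) = sqrt(128.0000) = 11.3137

11.3137


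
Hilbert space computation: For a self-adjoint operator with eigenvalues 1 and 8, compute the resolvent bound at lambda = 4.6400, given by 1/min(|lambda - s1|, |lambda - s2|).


dist(4.6400, {1, 8}) = min(|4.6400 - 1|, |4.6400 - 8|)
= min(3.6400, 3.3600) = 3.3600
Resolvent bound = 1/3.3600 = 0.2976

0.2976


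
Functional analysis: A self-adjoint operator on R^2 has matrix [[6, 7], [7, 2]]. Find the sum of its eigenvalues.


For a self-adjoint (symmetric) matrix, the eigenvalues are real.
The sum of eigenvalues equals the trace of the matrix.
trace = 6 + 2 = 8

8


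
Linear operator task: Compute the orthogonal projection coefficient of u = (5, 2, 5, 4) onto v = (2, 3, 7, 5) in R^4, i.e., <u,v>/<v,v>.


Computing <u,v> = 5*2 + 2*3 + 5*7 + 4*5 = 71
Computing <v,v> = 2^2 + 3^2 + 7^2 + 5^2 = 87
Projection coefficient = 71/87 = 0.8161

0.8161


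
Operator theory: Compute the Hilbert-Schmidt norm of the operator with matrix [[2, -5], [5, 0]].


The Hilbert-Schmidt norm is sqrt(sum of squares of all entries).
Sum of squares = 2^2 + (-5)^2 + 5^2 + 0^2
= 4 + 25 + 25 + 0 = 54
||T||_HS = sqrt(54) = 7.3485

7.3485


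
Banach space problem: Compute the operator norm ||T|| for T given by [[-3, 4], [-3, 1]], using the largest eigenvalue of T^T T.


A^T A = [[18, -15], [-15, 17]]
trace(A^T A) = 35, det(A^T A) = 81
discriminant = 35^2 - 4*81 = 901
Largest eigenvalue of A^T A = (trace + sqrt(disc))/2 = 32.5083
||T|| = sqrt(32.5083) = 5.7016

5.7016


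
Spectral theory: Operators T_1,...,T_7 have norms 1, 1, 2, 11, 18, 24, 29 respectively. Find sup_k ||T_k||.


By the Uniform Boundedness Principle, the supremum of norms is finite.
sup_k ||T_k|| = max(1, 1, 2, 11, 18, 24, 29) = 29

29


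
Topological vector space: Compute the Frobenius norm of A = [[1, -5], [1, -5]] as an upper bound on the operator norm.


||A||_F^2 = sum a_ij^2
= 1^2 + (-5)^2 + 1^2 + (-5)^2
= 1 + 25 + 1 + 25 = 52
||A||_F = sqrt(52) = 7.2111

7.2111


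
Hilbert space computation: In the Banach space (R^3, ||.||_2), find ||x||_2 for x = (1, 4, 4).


The l^2 norm = (sum |x_i|^2)^(1/2)
Sum of 2th powers = 1 + 16 + 16 = 33
||x||_2 = (33)^(1/2) = 5.7446

5.7446


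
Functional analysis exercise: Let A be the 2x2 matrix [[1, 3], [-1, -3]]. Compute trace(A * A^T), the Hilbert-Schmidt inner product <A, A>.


trace(A * A^T) = sum of squares of all entries
= 1^2 + 3^2 + (-1)^2 + (-3)^2
= 1 + 9 + 1 + 9
= 20

20


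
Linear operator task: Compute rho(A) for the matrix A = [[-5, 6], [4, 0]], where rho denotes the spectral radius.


For a 2x2 matrix, eigenvalues satisfy lambda^2 - (trace)*lambda + det = 0
trace = -5 + 0 = -5
det = -5*0 - 6*4 = -24
discriminant = (-5)^2 - 4*(-24) = 121
spectral radius = max |eigenvalue| = 8.0000

8.0000


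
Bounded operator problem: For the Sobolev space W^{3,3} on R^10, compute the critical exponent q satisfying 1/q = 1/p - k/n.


Using the Sobolev embedding formula: 1/q = 1/p - k/n
1/q = 1/3 - 3/10 = 1/30
q = 1/(1/30) = 30

30.0000


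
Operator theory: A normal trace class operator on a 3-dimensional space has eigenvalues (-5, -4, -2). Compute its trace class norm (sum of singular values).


For a normal operator, singular values equal |eigenvalues|.
Trace norm = sum |lambda_i| = 5 + 4 + 2
= 11

11


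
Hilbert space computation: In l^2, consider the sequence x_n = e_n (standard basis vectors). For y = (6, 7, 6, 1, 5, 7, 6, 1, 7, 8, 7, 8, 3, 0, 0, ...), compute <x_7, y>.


x_7 = e_7 is the standard basis vector with 1 in position 7.
<x_7, y> = y_7 = 6
As n -> infinity, <x_n, y> -> 0, confirming weak convergence of (x_n) to 0.

6


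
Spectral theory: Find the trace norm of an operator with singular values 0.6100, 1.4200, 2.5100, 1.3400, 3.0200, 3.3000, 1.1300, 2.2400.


The nuclear norm is the sum of all singular values.
||T||_1 = 0.6100 + 1.4200 + 2.5100 + 1.3400 + 3.0200 + 3.3000 + 1.1300 + 2.2400
= 15.5700

15.5700


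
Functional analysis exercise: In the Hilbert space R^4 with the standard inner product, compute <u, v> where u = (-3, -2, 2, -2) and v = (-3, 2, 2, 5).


Computing the standard inner product <u, v> = sum u_i * v_i
= -3*-3 + -2*2 + 2*2 + -2*5
= 9 + -4 + 4 + -10
= -1

-1


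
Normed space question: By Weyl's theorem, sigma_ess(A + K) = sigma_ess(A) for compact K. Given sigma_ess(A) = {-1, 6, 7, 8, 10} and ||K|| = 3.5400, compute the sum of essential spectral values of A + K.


By Weyl's theorem, the essential spectrum is invariant under compact perturbations.
sigma_ess(A + K) = sigma_ess(A) = {-1, 6, 7, 8, 10}
Sum = -1 + 6 + 7 + 8 + 10 = 30

30


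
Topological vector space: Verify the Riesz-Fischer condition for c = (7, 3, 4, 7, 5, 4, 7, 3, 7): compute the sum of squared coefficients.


sum |c_n|^2 = 7^2 + 3^2 + 4^2 + 7^2 + 5^2 + 4^2 + 7^2 + 3^2 + 7^2
= 49 + 9 + 16 + 49 + 25 + 16 + 49 + 9 + 49
= 271

271


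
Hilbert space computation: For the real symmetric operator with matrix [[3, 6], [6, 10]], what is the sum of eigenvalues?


For a self-adjoint (symmetric) matrix, the eigenvalues are real.
The sum of eigenvalues equals the trace of the matrix.
trace = 3 + 10 = 13

13


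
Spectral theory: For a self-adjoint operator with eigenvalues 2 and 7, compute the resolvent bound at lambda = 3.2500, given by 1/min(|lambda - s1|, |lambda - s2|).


dist(3.2500, {2, 7}) = min(|3.2500 - 2|, |3.2500 - 7|)
= min(1.2500, 3.7500) = 1.2500
Resolvent bound = 1/1.2500 = 0.8000

0.8000


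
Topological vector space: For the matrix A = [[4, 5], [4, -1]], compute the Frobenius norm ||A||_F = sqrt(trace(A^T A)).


||A||_F^2 = sum a_ij^2
= 4^2 + 5^2 + 4^2 + (-1)^2
= 16 + 25 + 16 + 1 = 58
||A||_F = sqrt(58) = 7.6158

7.6158


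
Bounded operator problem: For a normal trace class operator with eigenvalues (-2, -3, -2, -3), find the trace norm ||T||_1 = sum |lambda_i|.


For a normal operator, singular values equal |eigenvalues|.
Trace norm = sum |lambda_i| = 2 + 3 + 2 + 3
= 10

10


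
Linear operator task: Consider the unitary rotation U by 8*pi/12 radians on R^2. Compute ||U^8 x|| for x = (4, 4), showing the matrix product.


U is a rotation by theta = 8*pi/12
U^8 = rotation by 8*theta = 64*pi/12 = 16*pi/12 (mod 2*pi)
cos(16*pi/12) = -0.5000, sin(16*pi/12) = -0.8660
U^8 x = (-0.5000 * 4 - -0.8660 * 4, -0.8660 * 4 + -0.5000 * 4)
= (1.4641, -5.4641)
||U^8 x|| = sqrt(1.4641^2 + (-5.4641)^2) = sqrt(32.0000) = 5.6569

5.6569


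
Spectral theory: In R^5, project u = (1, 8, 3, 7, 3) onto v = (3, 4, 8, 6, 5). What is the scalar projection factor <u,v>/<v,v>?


Computing <u,v> = 1*3 + 8*4 + 3*8 + 7*6 + 3*5 = 116
Computing <v,v> = 3^2 + 4^2 + 8^2 + 6^2 + 5^2 = 150
Projection coefficient = 116/150 = 0.7733

0.7733


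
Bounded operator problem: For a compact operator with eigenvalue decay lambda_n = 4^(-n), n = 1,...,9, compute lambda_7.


The eigenvalue formula gives lambda_7 = 1/4^7
= 1/16384
= 6.1035e-05

6.1035e-05


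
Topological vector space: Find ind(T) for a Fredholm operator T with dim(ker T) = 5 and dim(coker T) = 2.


The Fredholm index is defined as ind(T) = dim(ker T) - dim(coker T)
= 5 - 2
= 3

3


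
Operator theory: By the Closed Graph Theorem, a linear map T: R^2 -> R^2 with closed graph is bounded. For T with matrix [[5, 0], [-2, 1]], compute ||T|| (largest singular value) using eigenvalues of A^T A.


A^T A = [[29, -2], [-2, 1]]
trace(A^T A) = 30, det(A^T A) = 25
discriminant = 30^2 - 4*25 = 800
Largest eigenvalue of A^T A = (trace + sqrt(disc))/2 = 29.1421
||T|| = sqrt(29.1421) = 5.3983

5.3983


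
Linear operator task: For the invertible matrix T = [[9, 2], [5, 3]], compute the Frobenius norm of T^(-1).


det(T) = 9*3 - 2*5 = 17
T^(-1) = (1/17) * [[3, -2], [-5, 9]] = [[0.1765, -0.1176], [-0.2941, 0.5294]]
||T^(-1)||_F^2 = 0.1765^2 + (-0.1176)^2 + (-0.2941)^2 + 0.5294^2 = 0.4118
||T^(-1)||_F = sqrt(0.4118) = 0.6417

0.6417


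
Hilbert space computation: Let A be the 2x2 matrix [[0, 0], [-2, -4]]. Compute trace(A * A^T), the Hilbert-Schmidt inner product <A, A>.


trace(A * A^T) = sum of squares of all entries
= 0^2 + 0^2 + (-2)^2 + (-4)^2
= 0 + 0 + 4 + 16
= 20

20


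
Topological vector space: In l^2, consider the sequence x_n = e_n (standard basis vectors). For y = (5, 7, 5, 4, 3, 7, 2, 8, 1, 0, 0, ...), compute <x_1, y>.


x_1 = e_1 is the standard basis vector with 1 in position 1.
<x_1, y> = y_1 = 5
As n -> infinity, <x_n, y> -> 0, confirming weak convergence of (x_n) to 0.

5


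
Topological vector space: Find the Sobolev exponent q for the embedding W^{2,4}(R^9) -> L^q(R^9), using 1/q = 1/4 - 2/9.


Using the Sobolev embedding formula: 1/q = 1/p - k/n
1/q = 1/4 - 2/9 = 1/36
q = 1/(1/36) = 36

36.0000


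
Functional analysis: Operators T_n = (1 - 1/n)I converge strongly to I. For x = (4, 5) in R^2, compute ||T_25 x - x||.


T_25 x - x = (1 - 1/25)x - x = -x/25
||x|| = sqrt(41) = 6.4031
||T_25 x - x|| = ||x||/25 = 6.4031/25 = 0.2561

0.2561


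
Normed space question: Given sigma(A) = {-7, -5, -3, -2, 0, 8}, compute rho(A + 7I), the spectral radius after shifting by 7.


Spectrum of A + 7I = {0, 2, 4, 5, 7, 15}
Spectral radius = max |lambda| over the shifted spectrum
= max(0, 2, 4, 5, 7, 15) = 15

15


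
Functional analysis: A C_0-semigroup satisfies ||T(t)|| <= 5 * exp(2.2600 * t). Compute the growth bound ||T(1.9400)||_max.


||T(1.9400)|| <= 5 * exp(2.2600 * 1.9400)
= 5 * exp(4.3844)
= 5 * 80.1901
= 400.9505

400.9505


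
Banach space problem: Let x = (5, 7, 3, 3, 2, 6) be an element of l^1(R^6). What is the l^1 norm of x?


The l^1 norm equals the sum of absolute values of all components.
||x||_1 = 5 + 7 + 3 + 3 + 2 + 6
= 26

26.0000


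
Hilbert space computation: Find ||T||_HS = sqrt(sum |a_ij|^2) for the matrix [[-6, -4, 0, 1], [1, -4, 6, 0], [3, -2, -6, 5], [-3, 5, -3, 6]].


The Hilbert-Schmidt norm is sqrt(sum of squares of all entries).
Sum of squares = (-6)^2 + (-4)^2 + 0^2 + 1^2 + 1^2 + (-4)^2 + 6^2 + 0^2 + 3^2 + (-2)^2 + (-6)^2 + 5^2 + (-3)^2 + 5^2 + (-3)^2 + 6^2
= 36 + 16 + 0 + 1 + 1 + 16 + 36 + 0 + 9 + 4 + 36 + 25 + 9 + 25 + 9 + 36 = 259
||T||_HS = sqrt(259) = 16.0935

16.0935


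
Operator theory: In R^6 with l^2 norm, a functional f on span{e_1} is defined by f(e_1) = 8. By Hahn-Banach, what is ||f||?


The norm of f is given by ||f|| = sup_{||x||=1} |f(x)|.
On span{e_1}, ||e_1|| = 1, so ||f|| = |f(e_1)| / ||e_1||
= |8| / 1 = 8.0000

8.0000


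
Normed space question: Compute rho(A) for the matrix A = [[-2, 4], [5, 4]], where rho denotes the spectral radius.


For a 2x2 matrix, eigenvalues satisfy lambda^2 - (trace)*lambda + det = 0
trace = -2 + 4 = 2
det = -2*4 - 4*5 = -28
discriminant = 2^2 - 4*(-28) = 116
spectral radius = max |eigenvalue| = 6.3852

6.3852


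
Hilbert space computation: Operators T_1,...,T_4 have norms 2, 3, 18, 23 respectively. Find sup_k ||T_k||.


By the Uniform Boundedness Principle, the supremum of norms is finite.
sup_k ||T_k|| = max(2, 3, 18, 23) = 23

23


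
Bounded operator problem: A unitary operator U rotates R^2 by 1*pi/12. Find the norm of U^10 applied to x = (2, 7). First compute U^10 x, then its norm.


U is a rotation by theta = 1*pi/12
U^10 = rotation by 10*theta = 10*pi/12
cos(10*pi/12) = -0.8660, sin(10*pi/12) = 0.5000
U^10 x = (-0.8660 * 2 - 0.5000 * 7, 0.5000 * 2 + -0.8660 * 7)
= (-5.2321, -5.0622)
||U^10 x|| = sqrt((-5.2321)^2 + (-5.0622)^2) = sqrt(53.0000) = 7.2801

7.2801


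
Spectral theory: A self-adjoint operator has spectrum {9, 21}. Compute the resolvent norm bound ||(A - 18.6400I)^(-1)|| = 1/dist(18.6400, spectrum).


dist(18.6400, {9, 21}) = min(|18.6400 - 9|, |18.6400 - 21|)
= min(9.6400, 2.3600) = 2.3600
Resolvent bound = 1/2.3600 = 0.4237

0.4237


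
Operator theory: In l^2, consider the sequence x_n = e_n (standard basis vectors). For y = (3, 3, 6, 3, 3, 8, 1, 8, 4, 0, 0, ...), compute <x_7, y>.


x_7 = e_7 is the standard basis vector with 1 in position 7.
<x_7, y> = y_7 = 1
As n -> infinity, <x_n, y> -> 0, confirming weak convergence of (x_n) to 0.

1


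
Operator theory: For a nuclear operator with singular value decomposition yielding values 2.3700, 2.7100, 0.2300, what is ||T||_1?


The nuclear norm is the sum of all singular values.
||T||_1 = 2.3700 + 2.7100 + 0.2300
= 5.3100

5.3100


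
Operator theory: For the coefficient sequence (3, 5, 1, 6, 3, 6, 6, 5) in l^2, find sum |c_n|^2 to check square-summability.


sum |c_n|^2 = 3^2 + 5^2 + 1^2 + 6^2 + 3^2 + 6^2 + 6^2 + 5^2
= 9 + 25 + 1 + 36 + 9 + 36 + 36 + 25
= 177

177


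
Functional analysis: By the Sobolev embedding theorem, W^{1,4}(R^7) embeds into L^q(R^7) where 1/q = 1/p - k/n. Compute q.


Using the Sobolev embedding formula: 1/q = 1/p - k/n
1/q = 1/4 - 1/7 = 3/28
q = 1/(3/28) = 28/3 = 9.3333

9.3333


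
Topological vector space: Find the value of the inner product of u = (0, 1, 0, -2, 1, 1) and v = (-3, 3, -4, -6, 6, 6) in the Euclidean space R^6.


Computing the standard inner product <u, v> = sum u_i * v_i
= 0*-3 + 1*3 + 0*-4 + -2*-6 + 1*6 + 1*6
= 0 + 3 + 0 + 12 + 6 + 6
= 27

27


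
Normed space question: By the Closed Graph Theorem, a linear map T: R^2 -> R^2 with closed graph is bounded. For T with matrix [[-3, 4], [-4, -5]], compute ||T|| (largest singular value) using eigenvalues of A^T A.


A^T A = [[25, 8], [8, 41]]
trace(A^T A) = 66, det(A^T A) = 961
discriminant = 66^2 - 4*961 = 512
Largest eigenvalue of A^T A = (trace + sqrt(disc))/2 = 44.3137
||T|| = sqrt(44.3137) = 6.6569

6.6569


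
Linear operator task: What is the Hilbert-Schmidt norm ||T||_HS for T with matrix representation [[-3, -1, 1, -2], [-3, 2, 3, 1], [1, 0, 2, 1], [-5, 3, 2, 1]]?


The Hilbert-Schmidt norm is sqrt(sum of squares of all entries).
Sum of squares = (-3)^2 + (-1)^2 + 1^2 + (-2)^2 + (-3)^2 + 2^2 + 3^2 + 1^2 + 1^2 + 0^2 + 2^2 + 1^2 + (-5)^2 + 3^2 + 2^2 + 1^2
= 9 + 1 + 1 + 4 + 9 + 4 + 9 + 1 + 1 + 0 + 4 + 1 + 25 + 9 + 4 + 1 = 83
||T||_HS = sqrt(83) = 9.1104

9.1104


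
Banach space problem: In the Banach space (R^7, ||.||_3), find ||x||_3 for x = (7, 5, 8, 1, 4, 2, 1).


The l^3 norm = (sum |x_i|^3)^(1/3)
Sum of 3th powers = 343 + 125 + 512 + 1 + 64 + 8 + 1 = 1054
||x||_3 = (1054)^(1/3) = 10.1769

10.1769


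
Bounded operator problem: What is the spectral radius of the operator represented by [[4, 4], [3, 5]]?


For a 2x2 matrix, eigenvalues satisfy lambda^2 - (trace)*lambda + det = 0
trace = 4 + 5 = 9
det = 4*5 - 4*3 = 8
discriminant = 9^2 - 4*(8) = 49
spectral radius = max |eigenvalue| = 8.0000

8.0000


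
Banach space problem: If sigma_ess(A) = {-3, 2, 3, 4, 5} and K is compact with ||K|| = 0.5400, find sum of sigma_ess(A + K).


By Weyl's theorem, the essential spectrum is invariant under compact perturbations.
sigma_ess(A + K) = sigma_ess(A) = {-3, 2, 3, 4, 5}
Sum = -3 + 2 + 3 + 4 + 5 = 11

11


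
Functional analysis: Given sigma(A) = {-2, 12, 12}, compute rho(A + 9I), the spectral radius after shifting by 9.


Spectrum of A + 9I = {7, 21, 21}
Spectral radius = max |lambda| over the shifted spectrum
= max(7, 21, 21) = 21

21


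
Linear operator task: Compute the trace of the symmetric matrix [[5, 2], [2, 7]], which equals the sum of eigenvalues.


For a self-adjoint (symmetric) matrix, the eigenvalues are real.
The sum of eigenvalues equals the trace of the matrix.
trace = 5 + 7 = 12

12


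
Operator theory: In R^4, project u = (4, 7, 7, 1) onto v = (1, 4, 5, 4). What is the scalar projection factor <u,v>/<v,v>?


Computing <u,v> = 4*1 + 7*4 + 7*5 + 1*4 = 71
Computing <v,v> = 1^2 + 4^2 + 5^2 + 4^2 = 58
Projection coefficient = 71/58 = 1.2241

1.2241


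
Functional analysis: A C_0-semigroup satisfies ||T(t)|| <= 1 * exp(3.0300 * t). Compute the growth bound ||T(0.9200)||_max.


||T(0.9200)|| <= 1 * exp(3.0300 * 0.9200)
= 1 * exp(2.7876)
= 1 * 16.2420
= 16.2420

16.2420


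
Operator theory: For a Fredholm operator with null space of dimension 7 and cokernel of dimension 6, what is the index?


The Fredholm index is defined as ind(T) = dim(ker T) - dim(coker T)
= 7 - 6
= 1

1


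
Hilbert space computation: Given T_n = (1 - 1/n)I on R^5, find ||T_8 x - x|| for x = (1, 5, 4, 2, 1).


T_8 x - x = (1 - 1/8)x - x = -x/8
||x|| = sqrt(47) = 6.8557
||T_8 x - x|| = ||x||/8 = 6.8557/8 = 0.8570

0.8570


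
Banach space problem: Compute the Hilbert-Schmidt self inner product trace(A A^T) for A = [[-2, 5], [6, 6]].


trace(A * A^T) = sum of squares of all entries
= (-2)^2 + 5^2 + 6^2 + 6^2
= 4 + 25 + 36 + 36
= 101

101


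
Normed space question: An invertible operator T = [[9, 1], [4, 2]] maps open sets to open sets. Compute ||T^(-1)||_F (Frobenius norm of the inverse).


det(T) = 9*2 - 1*4 = 14
T^(-1) = (1/14) * [[2, -1], [-4, 9]] = [[0.1429, -0.0714], [-0.2857, 0.6429]]
||T^(-1)||_F^2 = 0.1429^2 + (-0.0714)^2 + (-0.2857)^2 + 0.6429^2 = 0.5204
||T^(-1)||_F = sqrt(0.5204) = 0.7214

0.7214


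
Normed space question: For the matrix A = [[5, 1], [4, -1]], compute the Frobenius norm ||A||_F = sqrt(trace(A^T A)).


||A||_F^2 = sum a_ij^2
= 5^2 + 1^2 + 4^2 + (-1)^2
= 25 + 1 + 16 + 1 = 43
||A||_F = sqrt(43) = 6.5574

6.5574


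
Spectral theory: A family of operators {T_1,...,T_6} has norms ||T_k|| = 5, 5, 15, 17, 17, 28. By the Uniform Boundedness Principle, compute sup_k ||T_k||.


By the Uniform Boundedness Principle, the supremum of norms is finite.
sup_k ||T_k|| = max(5, 5, 15, 17, 17, 28) = 28

28


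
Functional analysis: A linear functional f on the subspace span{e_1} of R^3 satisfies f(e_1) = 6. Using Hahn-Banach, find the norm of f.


The norm of f is given by ||f|| = sup_{||x||=1} |f(x)|.
On span{e_1}, ||e_1|| = 1, so ||f|| = |f(e_1)| / ||e_1||
= |6| / 1 = 6.0000

6.0000


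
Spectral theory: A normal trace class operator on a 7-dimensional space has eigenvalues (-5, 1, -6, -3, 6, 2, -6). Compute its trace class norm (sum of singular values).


For a normal operator, singular values equal |eigenvalues|.
Trace norm = sum |lambda_i| = 5 + 1 + 6 + 3 + 6 + 2 + 6
= 29

29


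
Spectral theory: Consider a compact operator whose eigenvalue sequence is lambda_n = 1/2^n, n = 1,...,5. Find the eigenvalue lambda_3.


The eigenvalue formula gives lambda_3 = 1/2^3
= 1/8
= 0.1250

0.1250


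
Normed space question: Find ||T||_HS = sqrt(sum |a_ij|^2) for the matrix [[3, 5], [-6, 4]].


The Hilbert-Schmidt norm is sqrt(sum of squares of all entries).
Sum of squares = 3^2 + 5^2 + (-6)^2 + 4^2
= 9 + 25 + 36 + 16 = 86
||T||_HS = sqrt(86) = 9.2736

9.2736


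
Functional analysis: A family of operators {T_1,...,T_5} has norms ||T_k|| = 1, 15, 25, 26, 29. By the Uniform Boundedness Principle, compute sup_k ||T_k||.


By the Uniform Boundedness Principle, the supremum of norms is finite.
sup_k ||T_k|| = max(1, 15, 25, 26, 29) = 29

29


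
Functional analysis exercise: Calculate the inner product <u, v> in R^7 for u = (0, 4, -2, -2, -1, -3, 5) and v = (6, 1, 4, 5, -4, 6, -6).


Computing the standard inner product <u, v> = sum u_i * v_i
= 0*6 + 4*1 + -2*4 + -2*5 + -1*-4 + -3*6 + 5*-6
= 0 + 4 + -8 + -10 + 4 + -18 + -30
= -58

-58


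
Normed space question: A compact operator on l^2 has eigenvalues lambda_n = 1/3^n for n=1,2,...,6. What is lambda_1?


The eigenvalue formula gives lambda_1 = 1/3^1
= 1/3
= 0.3333

0.3333


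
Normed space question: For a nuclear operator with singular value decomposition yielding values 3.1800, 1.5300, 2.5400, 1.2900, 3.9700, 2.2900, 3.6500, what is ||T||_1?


The nuclear norm is the sum of all singular values.
||T||_1 = 3.1800 + 1.5300 + 2.5400 + 1.2900 + 3.9700 + 2.2900 + 3.6500
= 18.4500

18.4500


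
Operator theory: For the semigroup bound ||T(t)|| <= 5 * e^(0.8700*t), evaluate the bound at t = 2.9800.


||T(2.9800)|| <= 5 * exp(0.8700 * 2.9800)
= 5 * exp(2.5926)
= 5 * 13.3645
= 66.8224

66.8224


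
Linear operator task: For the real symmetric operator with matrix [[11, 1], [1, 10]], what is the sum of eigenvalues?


For a self-adjoint (symmetric) matrix, the eigenvalues are real.
The sum of eigenvalues equals the trace of the matrix.
trace = 11 + 10 = 21

21


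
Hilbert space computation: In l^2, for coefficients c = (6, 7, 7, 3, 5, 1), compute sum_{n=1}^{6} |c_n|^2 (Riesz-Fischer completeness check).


sum |c_n|^2 = 6^2 + 7^2 + 7^2 + 3^2 + 5^2 + 1^2
= 36 + 49 + 49 + 9 + 25 + 1
= 169

169


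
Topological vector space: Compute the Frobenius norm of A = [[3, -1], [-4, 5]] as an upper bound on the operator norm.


||A||_F^2 = sum a_ij^2
= 3^2 + (-1)^2 + (-4)^2 + 5^2
= 9 + 1 + 16 + 25 = 51
||A||_F = sqrt(51) = 7.1414

7.1414


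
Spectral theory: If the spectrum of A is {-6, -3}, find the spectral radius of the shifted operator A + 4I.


Spectrum of A + 4I = {-2, 1}
Spectral radius = max |lambda| over the shifted spectrum
= max(2, 1) = 2

2


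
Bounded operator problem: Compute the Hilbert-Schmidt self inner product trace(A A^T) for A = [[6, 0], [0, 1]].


trace(A * A^T) = sum of squares of all entries
= 6^2 + 0^2 + 0^2 + 1^2
= 36 + 0 + 0 + 1
= 37

37


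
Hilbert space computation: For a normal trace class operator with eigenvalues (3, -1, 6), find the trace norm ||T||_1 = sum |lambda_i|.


For a normal operator, singular values equal |eigenvalues|.
Trace norm = sum |lambda_i| = 3 + 1 + 6
= 10

10


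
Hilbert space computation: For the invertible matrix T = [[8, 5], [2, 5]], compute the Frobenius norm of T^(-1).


det(T) = 8*5 - 5*2 = 30
T^(-1) = (1/30) * [[5, -5], [-2, 8]] = [[0.1667, -0.1667], [-0.0667, 0.2667]]
||T^(-1)||_F^2 = 0.1667^2 + (-0.1667)^2 + (-0.0667)^2 + 0.2667^2 = 0.1311
||T^(-1)||_F = sqrt(0.1311) = 0.3621

0.3621


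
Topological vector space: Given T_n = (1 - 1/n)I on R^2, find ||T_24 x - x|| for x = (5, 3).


T_24 x - x = (1 - 1/24)x - x = -x/24
||x|| = sqrt(34) = 5.8310
||T_24 x - x|| = ||x||/24 = 5.8310/24 = 0.2430

0.2430


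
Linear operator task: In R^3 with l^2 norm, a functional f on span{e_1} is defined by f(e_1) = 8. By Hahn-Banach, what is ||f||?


The norm of f is given by ||f|| = sup_{||x||=1} |f(x)|.
On span{e_1}, ||e_1|| = 1, so ||f|| = |f(e_1)| / ||e_1||
= |8| / 1 = 8.0000

8.0000


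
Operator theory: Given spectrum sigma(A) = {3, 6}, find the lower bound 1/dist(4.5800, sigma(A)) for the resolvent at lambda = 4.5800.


dist(4.5800, {3, 6}) = min(|4.5800 - 3|, |4.5800 - 6|)
= min(1.5800, 1.4200) = 1.4200
Resolvent bound = 1/1.4200 = 0.7042

0.7042


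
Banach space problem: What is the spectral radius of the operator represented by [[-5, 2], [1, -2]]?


For a 2x2 matrix, eigenvalues satisfy lambda^2 - (trace)*lambda + det = 0
trace = -5 + -2 = -7
det = -5*-2 - 2*1 = 8
discriminant = (-7)^2 - 4*(8) = 17
spectral radius = max |eigenvalue| = 5.5616

5.5616


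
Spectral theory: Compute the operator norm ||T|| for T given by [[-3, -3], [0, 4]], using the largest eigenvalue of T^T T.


A^T A = [[9, 9], [9, 25]]
trace(A^T A) = 34, det(A^T A) = 144
discriminant = 34^2 - 4*144 = 580
Largest eigenvalue of A^T A = (trace + sqrt(disc))/2 = 29.0416
||T|| = sqrt(29.0416) = 5.3890

5.3890


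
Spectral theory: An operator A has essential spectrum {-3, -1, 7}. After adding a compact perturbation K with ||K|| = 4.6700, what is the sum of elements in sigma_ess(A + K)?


By Weyl's theorem, the essential spectrum is invariant under compact perturbations.
sigma_ess(A + K) = sigma_ess(A) = {-3, -1, 7}
Sum = -3 + -1 + 7 = 3

3


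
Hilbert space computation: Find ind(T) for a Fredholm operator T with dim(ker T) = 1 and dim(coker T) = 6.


The Fredholm index is defined as ind(T) = dim(ker T) - dim(coker T)
= 1 - 6
= -5

-5


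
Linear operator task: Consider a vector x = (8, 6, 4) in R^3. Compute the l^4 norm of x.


The l^4 norm = (sum |x_i|^4)^(1/4)
Sum of 4th powers = 4096 + 1296 + 256 = 5648
||x||_4 = (5648)^(1/4) = 8.6691

8.6691


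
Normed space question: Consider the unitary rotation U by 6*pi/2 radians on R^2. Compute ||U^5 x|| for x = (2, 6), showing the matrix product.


U is a rotation by theta = 6*pi/2
U^5 = rotation by 5*theta = 30*pi/2 = 2*pi/2 (mod 2*pi)
cos(2*pi/2) = -1.0000, sin(2*pi/2) = 0.0000
U^5 x = (-1.0000 * 2 - 0.0000 * 6, 0.0000 * 2 + -1.0000 * 6)
= (-2.0000, -6.0000)
||U^5 x|| = sqrt((-2.0000)^2 + (-6.0000)^2) = sqrt(40.0000) = 6.3246

6.3246


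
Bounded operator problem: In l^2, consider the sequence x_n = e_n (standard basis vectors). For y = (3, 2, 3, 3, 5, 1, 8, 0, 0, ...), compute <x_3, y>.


x_3 = e_3 is the standard basis vector with 1 in position 3.
<x_3, y> = y_3 = 3
As n -> infinity, <x_n, y> -> 0, confirming weak convergence of (x_n) to 0.

3


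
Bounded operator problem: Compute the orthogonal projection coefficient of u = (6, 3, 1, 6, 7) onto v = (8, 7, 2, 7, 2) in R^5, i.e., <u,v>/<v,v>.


Computing <u,v> = 6*8 + 3*7 + 1*2 + 6*7 + 7*2 = 127
Computing <v,v> = 8^2 + 7^2 + 2^2 + 7^2 + 2^2 = 170
Projection coefficient = 127/170 = 0.7471

0.7471


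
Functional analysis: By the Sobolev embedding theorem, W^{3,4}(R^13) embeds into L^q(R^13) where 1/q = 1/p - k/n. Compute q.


Using the Sobolev embedding formula: 1/q = 1/p - k/n
1/q = 1/4 - 3/13 = 1/52
q = 1/(1/52) = 52

52.0000


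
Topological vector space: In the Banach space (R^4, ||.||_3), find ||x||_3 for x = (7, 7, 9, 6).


The l^3 norm = (sum |x_i|^3)^(1/3)
Sum of 3th powers = 343 + 343 + 729 + 216 = 1631
||x||_3 = (1631)^(1/3) = 11.7711

11.7711


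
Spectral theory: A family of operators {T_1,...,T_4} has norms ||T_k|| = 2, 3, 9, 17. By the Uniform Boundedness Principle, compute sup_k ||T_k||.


By the Uniform Boundedness Principle, the supremum of norms is finite.
sup_k ||T_k|| = max(2, 3, 9, 17) = 17

17


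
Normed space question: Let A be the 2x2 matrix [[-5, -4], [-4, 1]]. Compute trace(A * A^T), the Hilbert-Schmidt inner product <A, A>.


trace(A * A^T) = sum of squares of all entries
= (-5)^2 + (-4)^2 + (-4)^2 + 1^2
= 25 + 16 + 16 + 1
= 58

58


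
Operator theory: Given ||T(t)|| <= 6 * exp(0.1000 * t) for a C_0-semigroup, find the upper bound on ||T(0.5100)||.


||T(0.5100)|| <= 6 * exp(0.1000 * 0.5100)
= 6 * exp(0.0510)
= 6 * 1.0523
= 6.3139

6.3139


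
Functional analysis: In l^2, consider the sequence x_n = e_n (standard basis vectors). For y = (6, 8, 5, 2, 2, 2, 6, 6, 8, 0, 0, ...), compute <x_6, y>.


x_6 = e_6 is the standard basis vector with 1 in position 6.
<x_6, y> = y_6 = 2
As n -> infinity, <x_n, y> -> 0, confirming weak convergence of (x_n) to 0.

2


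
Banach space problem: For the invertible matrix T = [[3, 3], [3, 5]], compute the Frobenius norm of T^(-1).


det(T) = 3*5 - 3*3 = 6
T^(-1) = (1/6) * [[5, -3], [-3, 3]] = [[0.8333, -0.5000], [-0.5000, 0.5000]]
||T^(-1)||_F^2 = 0.8333^2 + (-0.5000)^2 + (-0.5000)^2 + 0.5000^2 = 1.4444
||T^(-1)||_F = sqrt(1.4444) = 1.2019

1.2019
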